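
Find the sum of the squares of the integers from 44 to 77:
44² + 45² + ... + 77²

Use ∑_{k=1}^{n} k² = n(n+1)(2n+1)/6, then subtract the first 43 terms.
∑_{k=1}^{77} k² = 77×78×155/6 = 155155
∑_{k=1}^{43} k² = 43×44×87/6 = 27434
∑_{k=44}^{77} k² = 155155 - 27434 = 127721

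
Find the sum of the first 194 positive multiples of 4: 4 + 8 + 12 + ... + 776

Factor out 4: = 4(1 + 2 + ... + 194) = 4 × n(n+1)/2
= 4 × 194×195/2
= 4 × 18915
= 75660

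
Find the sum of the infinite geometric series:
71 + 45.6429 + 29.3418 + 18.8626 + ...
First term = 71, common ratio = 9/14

For |r| < 1, S = a / (1 - r)
S = 71 / (1 - (9/14))
S = 71 / (5/14)
S = 994/5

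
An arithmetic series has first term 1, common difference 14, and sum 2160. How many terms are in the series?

Using S = n/2 × [2a + (n-1)d]
2160 = n/2 × [2(1) + (n-1)(14)]
2160 = n/2 × [2 + 14n - 14]
4320 = n × [-12 + 14n]
14n² + (-12)n - 4320 = 0
Discriminant: Δ = (-12)² - 4(14)(-4320) = 144 + 241920 = 242064
√Δ = 492
n = [-(-12) + √Δ] / (2·14) = (12 + 492) / 28 = 504 / 28 = 18
(The negative root is discarded since n must be a positive integer.)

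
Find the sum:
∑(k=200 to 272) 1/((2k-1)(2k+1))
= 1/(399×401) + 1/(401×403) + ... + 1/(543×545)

Partial fractions: 1/((2k-1)(2k+1)) = (1/2)[1/(2k-1) - 1/(2k+1)]
The series telescopes:
= (1/2)[1/399 - 1/545]
= 73/217455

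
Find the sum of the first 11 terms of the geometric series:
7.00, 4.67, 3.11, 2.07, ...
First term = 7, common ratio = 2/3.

Sₙ = a(1 - rⁿ) / (1 - r)
S_11 = 7(1 - (2/3)^11) / (1 - (2/3))
S_11 = 7(1 - (2048/177147)) / (1/3)
S_11 = 1225693/59049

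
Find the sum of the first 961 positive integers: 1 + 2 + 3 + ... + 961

Formula: ∑k = n(n+1)/2
= 961×962/2
= 924482/2
= 462241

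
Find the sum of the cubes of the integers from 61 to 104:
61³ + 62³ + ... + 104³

Use ∑_{k=1}^{n} k³ = [n(n+1)/2]², then subtract the first 60 terms.
∑_{k=1}^{104} k³ = [104×105/2]² = 5460² = 29811600
∑_{k=1}^{60} k³ = [60×61/2]² = 1830² = 3348900
∑_{k=61}^{104} k³ = 29811600 - 3348900 = 26462700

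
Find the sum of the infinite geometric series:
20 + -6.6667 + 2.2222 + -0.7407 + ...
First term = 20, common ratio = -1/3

For |r| < 1, S = a / (1 - r)
S = 20 / (1 - (-1/3))
S = 20 / (4/3)
S = 15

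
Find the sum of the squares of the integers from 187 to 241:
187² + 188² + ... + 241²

Use ∑_{k=1}^{n} k² = n(n+1)(2n+1)/6, then subtract the first 186 terms.
∑_{k=1}^{241} k² = 241×242×483/6 = 4694921
∑_{k=1}^{186} k² = 186×187×373/6 = 2162281
∑_{k=187}^{241} k² = 4694921 - 2162281 = 2532640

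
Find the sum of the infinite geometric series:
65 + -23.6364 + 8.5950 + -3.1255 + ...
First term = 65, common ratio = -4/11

For |r| < 1, S = a / (1 - r)
S = 65 / (1 - (-4/11))
S = 65 / (15/11)
S = 143/3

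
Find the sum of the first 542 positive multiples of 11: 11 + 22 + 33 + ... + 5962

Factor out 11: = 11(1 + 2 + ... + 542) = 11 × n(n+1)/2
= 11 × 542×543/2
= 11 × 147153
= 1618683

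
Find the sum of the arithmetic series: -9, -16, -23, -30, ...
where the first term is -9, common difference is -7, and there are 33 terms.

Sₙ = n/2 × (first + last)
Last term = a + (n-1)d = -9 + (33-1)×(-7) = -233
S_33 = 33/2 × (-9 + (-233))
S_33 = 33/2 × (-242) = -3993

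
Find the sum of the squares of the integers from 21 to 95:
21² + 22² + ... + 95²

Use ∑_{k=1}^{n} k² = n(n+1)(2n+1)/6, then subtract the first 20 terms.
∑_{k=1}^{95} k² = 95×96×191/6 = 290320
∑_{k=1}^{20} k² = 20×21×41/6 = 2870
∑_{k=21}^{95} k² = 290320 - 2870 = 287450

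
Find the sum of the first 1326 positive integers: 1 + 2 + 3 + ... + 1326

Formula: ∑k = n(n+1)/2
= 1326×1327/2
= 1759602/2
= 879801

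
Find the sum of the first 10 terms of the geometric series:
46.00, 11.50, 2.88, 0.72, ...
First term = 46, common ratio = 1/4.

Sₙ = a(1 - rⁿ) / (1 - r)
S_10 = 46(1 - (1/4)^10) / (1 - (1/4))
S_10 = 46(1 - (1/1048576)) / (3/4)
S_10 = 8039075/131072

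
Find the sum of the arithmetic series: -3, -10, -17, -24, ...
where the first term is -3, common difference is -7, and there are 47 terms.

Sₙ = n/2 × (first + last)
Last term = a + (n-1)d = -3 + (47-1)×(-7) = -325
S_47 = 47/2 × (-3 + (-325))
S_47 = 47/2 × (-328) = -7708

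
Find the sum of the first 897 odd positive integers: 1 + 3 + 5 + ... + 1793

Sum of first n odd numbers = n²
= 897²
= 804609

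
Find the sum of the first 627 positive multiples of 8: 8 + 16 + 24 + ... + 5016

Factor out 8: = 8(1 + 2 + ... + 627) = 8 × n(n+1)/2
= 8 × 627×628/2
= 8 × 196878
= 1575024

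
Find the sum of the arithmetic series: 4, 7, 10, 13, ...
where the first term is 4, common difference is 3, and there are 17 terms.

Sₙ = n/2 × (first + last)
Last term = a + (n-1)d = 4 + (17-1)×3 = 52
S_17 = 17/2 × (4 + 52)
S_17 = 17/2 × 56 = 476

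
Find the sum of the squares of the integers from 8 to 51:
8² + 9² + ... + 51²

Use ∑_{k=1}^{n} k² = n(n+1)(2n+1)/6, then subtract the first 7 terms.
∑_{k=1}^{51} k² = 51×52×103/6 = 45526
∑_{k=1}^{7} k² = 7×8×15/6 = 140
∑_{k=8}^{51} k² = 45526 - 140 = 45386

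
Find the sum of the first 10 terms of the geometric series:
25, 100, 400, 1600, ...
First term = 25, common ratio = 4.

Sₙ = a(1 - rⁿ) / (1 - r)
S_10 = 25(1 - 4^10) / (1 - 4)
S_10 = 25(1 - 1048576) / (-3)
S_10 = 8738125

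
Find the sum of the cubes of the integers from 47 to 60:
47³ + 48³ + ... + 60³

Use ∑_{k=1}^{n} k³ = [n(n+1)/2]², then subtract the first 46 terms.
∑_{k=1}^{60} k³ = [60×61/2]² = 1830² = 3348900
∑_{k=1}^{46} k³ = [46×47/2]² = 1081² = 1168561
∑_{k=47}^{60} k³ = 3348900 - 1168561 = 2180339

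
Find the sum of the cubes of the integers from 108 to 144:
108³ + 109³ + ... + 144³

Use ∑_{k=1}^{n} k³ = [n(n+1)/2]², then subtract the first 107 terms.
∑_{k=1}^{144} k³ = [144×145/2]² = 10440² = 108993600
∑_{k=1}^{107} k³ = [107×108/2]² = 5778² = 33385284
∑_{k=108}^{144} k³ = 108993600 - 33385284 = 75608316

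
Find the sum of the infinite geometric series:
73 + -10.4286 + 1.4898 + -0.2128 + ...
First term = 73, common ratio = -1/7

For |r| < 1, S = a / (1 - r)
S = 73 / (1 - (-1/7))
S = 73 / (8/7)
S = 511/8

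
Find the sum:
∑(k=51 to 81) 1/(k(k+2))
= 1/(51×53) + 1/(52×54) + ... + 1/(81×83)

Partial fractions: 1/(k(k+2)) = (1/2)[1/k - 1/(k+2)]
Telescoping leaves the first two and last two terms:
= (1/2)[1/51 + 1/52 - 1/82 - 1/83]
= 131719/18049512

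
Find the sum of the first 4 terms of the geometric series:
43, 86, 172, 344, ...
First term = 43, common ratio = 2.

Sₙ = a(1 - rⁿ) / (1 - r)
S_4 = 43(1 - 2^4) / (1 - 2)
S_4 = 43(1 - 16) / (-1)
S_4 = 645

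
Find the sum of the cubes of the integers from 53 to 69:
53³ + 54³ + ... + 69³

Use ∑_{k=1}^{n} k³ = [n(n+1)/2]², then subtract the first 52 terms.
∑_{k=1}^{69} k³ = [69×70/2]² = 2415² = 5832225
∑_{k=1}^{52} k³ = [52×53/2]² = 1378² = 1898884
∑_{k=53}^{69} k³ = 5832225 - 1898884 = 3933341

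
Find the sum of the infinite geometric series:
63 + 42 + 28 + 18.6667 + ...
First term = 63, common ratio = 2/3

For |r| < 1, S = a / (1 - r)
S = 63 / (1 - (2/3))
S = 63 / (1/3)
S = 189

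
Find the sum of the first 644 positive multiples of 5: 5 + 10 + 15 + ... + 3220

Factor out 5: = 5(1 + 2 + ... + 644) = 5 × n(n+1)/2
= 5 × 644×645/2
= 5 × 207690
= 1038450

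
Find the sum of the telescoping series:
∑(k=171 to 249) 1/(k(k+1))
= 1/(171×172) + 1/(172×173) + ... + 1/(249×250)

Partial fractions: 1/(k(k+1)) = 1/k - 1/(k+1)
The series telescopes:
= (1/171 - 1/172) + (1/172 - 1/173) + ... + (1/249 - 1/250)
= 1/171 - 1/250
= 79/42750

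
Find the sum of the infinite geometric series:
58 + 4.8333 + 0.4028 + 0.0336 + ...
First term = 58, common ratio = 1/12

For |r| < 1, S = a / (1 - r)
S = 58 / (1 - (1/12))
S = 58 / (11/12)
S = 696/11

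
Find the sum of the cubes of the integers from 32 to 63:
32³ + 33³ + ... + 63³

Use ∑_{k=1}^{n} k³ = [n(n+1)/2]², then subtract the first 31 terms.
∑_{k=1}^{63} k³ = [63×64/2]² = 2016² = 4064256
∑_{k=1}^{31} k³ = [31×32/2]² = 496² = 246016
∑_{k=32}^{63} k³ = 4064256 - 246016 = 3818240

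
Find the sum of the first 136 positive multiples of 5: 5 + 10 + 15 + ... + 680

Factor out 5: = 5(1 + 2 + ... + 136) = 5 × n(n+1)/2
= 5 × 136×137/2
= 5 × 9316
= 46580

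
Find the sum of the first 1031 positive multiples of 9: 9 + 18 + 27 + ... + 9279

Factor out 9: = 9(1 + 2 + ... + 1031) = 9 × n(n+1)/2
= 9 × 1031×1032/2
= 9 × 531996
= 4787964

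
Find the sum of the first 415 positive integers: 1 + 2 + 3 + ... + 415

Formula: ∑k = n(n+1)/2
= 415×416/2
= 172640/2
= 86320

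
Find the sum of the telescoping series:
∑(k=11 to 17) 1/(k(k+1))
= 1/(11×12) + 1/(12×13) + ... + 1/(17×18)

Partial fractions: 1/(k(k+1)) = 1/k - 1/(k+1)
The series telescopes:
= (1/11 - 1/12) + (1/12 - 1/13) + ... + (1/17 - 1/18)
= 1/11 - 1/18
= 7/198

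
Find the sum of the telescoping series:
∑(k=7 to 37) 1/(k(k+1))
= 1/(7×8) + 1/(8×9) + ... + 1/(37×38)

Partial fractions: 1/(k(k+1)) = 1/k - 1/(k+1)
The series telescopes:
= (1/7 - 1/8) + (1/8 - 1/9) + ... + (1/37 - 1/38)
= 1/7 - 1/38
= 31/266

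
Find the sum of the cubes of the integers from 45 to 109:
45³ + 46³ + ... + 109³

Use ∑_{k=1}^{n} k³ = [n(n+1)/2]², then subtract the first 44 terms.
∑_{k=1}^{109} k³ = [109×110/2]² = 5995² = 35940025
∑_{k=1}^{44} k³ = [44×45/2]² = 990² = 980100
∑_{k=45}^{109} k³ = 35940025 - 980100 = 34959925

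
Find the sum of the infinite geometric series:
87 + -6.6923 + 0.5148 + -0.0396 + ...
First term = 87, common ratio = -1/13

For |r| < 1, S = a / (1 - r)
S = 87 / (1 - (-1/13))
S = 87 / (14/13)
S = 1131/14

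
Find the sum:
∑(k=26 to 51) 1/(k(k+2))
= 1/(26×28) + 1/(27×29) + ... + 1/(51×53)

Partial fractions: 1/(k(k+2)) = (1/2)[1/k - 1/(k+2)]
Telescoping leaves the first two and last two terms:
= (1/2)[1/26 + 1/27 - 1/52 - 1/53]
= 2783/148824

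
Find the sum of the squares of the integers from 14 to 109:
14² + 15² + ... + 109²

Use ∑_{k=1}^{n} k² = n(n+1)(2n+1)/6, then subtract the first 13 terms.
∑_{k=1}^{109} k² = 109×110×219/6 = 437635
∑_{k=1}^{13} k² = 13×14×27/6 = 819
∑_{k=14}^{109} k² = 437635 - 819 = 436816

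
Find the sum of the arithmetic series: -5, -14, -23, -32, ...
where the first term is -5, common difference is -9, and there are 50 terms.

Sₙ = n/2 × (first + last)
Last term = a + (n-1)d = -5 + (50-1)×(-9) = -446
S_50 = 50/2 × (-5 + (-446))
S_50 = 50/2 × (-451) = -11275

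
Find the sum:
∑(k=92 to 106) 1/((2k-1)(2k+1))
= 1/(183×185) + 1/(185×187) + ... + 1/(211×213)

Partial fractions: 1/((2k-1)(2k+1)) = (1/2)[1/(2k-1) - 1/(2k+1)]
The series telescopes:
= (1/2)[1/183 - 1/213]
= 5/12993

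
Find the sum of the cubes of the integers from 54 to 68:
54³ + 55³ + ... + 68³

Use ∑_{k=1}^{n} k³ = [n(n+1)/2]², then subtract the first 53 terms.
∑_{k=1}^{68} k³ = [68×69/2]² = 2346² = 5503716
∑_{k=1}^{53} k³ = [53×54/2]² = 1431² = 2047761
∑_{k=54}^{68} k³ = 5503716 - 2047761 = 3455955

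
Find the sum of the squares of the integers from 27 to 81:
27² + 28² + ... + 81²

Use ∑_{k=1}^{n} k² = n(n+1)(2n+1)/6, then subtract the first 26 terms.
∑_{k=1}^{81} k² = 81×82×163/6 = 180441
∑_{k=1}^{26} k² = 26×27×53/6 = 6201
∑_{k=27}^{81} k² = 180441 - 6201 = 174240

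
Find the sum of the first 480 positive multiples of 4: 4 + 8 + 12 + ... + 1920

Factor out 4: = 4(1 + 2 + ... + 480) = 4 × n(n+1)/2
= 4 × 480×481/2
= 4 × 115440
= 461760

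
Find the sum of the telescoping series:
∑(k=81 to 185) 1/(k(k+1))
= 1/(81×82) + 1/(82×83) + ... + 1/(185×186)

Partial fractions: 1/(k(k+1)) = 1/k - 1/(k+1)
The series telescopes:
= (1/81 - 1/82) + (1/82 - 1/83) + ... + (1/185 - 1/186)
= 1/81 - 1/186
= 35/5022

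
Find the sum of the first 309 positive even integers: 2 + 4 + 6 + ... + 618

Sum of first n even numbers = n(n+1)
= 309×310
= 95790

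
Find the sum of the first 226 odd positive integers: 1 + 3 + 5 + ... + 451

Sum of first n odd numbers = n²
= 226²
= 51076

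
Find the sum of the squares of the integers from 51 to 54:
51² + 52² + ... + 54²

Use ∑_{k=1}^{n} k² = n(n+1)(2n+1)/6, then subtract the first 50 terms.
∑_{k=1}^{54} k² = 54×55×109/6 = 53955
∑_{k=1}^{50} k² = 50×51×101/6 = 42925
∑_{k=51}^{54} k² = 53955 - 42925 = 11030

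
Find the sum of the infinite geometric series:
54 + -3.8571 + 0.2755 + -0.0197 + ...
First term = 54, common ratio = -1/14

For |r| < 1, S = a / (1 - r)
S = 54 / (1 - (-1/14))
S = 54 / (15/14)
S = 252/5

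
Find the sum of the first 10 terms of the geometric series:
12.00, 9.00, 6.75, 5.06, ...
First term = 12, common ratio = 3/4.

Sₙ = a(1 - rⁿ) / (1 - r)
S_10 = 12(1 - (3/4)^10) / (1 - (3/4))
S_10 = 12(1 - (59049/1048576)) / (1/4)
S_10 = 2968581/65536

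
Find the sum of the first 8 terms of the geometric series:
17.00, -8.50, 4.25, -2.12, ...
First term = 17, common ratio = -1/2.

Sₙ = a(1 - rⁿ) / (1 - r)
S_8 = 17(1 - (-1/2)^8) / (1 - (-1/2))
S_8 = 17(1 - (1/256)) / (3/2)
S_8 = 1445/128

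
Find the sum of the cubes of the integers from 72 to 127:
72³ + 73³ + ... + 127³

Use ∑_{k=1}^{n} k³ = [n(n+1)/2]², then subtract the first 71 terms.
∑_{k=1}^{127} k³ = [127×128/2]² = 8128² = 66064384
∑_{k=1}^{71} k³ = [71×72/2]² = 2556² = 6533136
∑_{k=72}^{127} k³ = 66064384 - 6533136 = 59531248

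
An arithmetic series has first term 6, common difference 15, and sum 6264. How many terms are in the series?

Using S = n/2 × [2a + (n-1)d]
6264 = n/2 × [2(6) + (n-1)(15)]
6264 = n/2 × [12 + 15n - 15]
12528 = n × [-3 + 15n]
15n² + (-3)n - 12528 = 0
Discriminant: Δ = (-3)² - 4(15)(-12528) = 9 + 751680 = 751689
√Δ = 867
n = [-(-3) + √Δ] / (2·15) = (3 + 867) / 30 = 870 / 30 = 29
(The negative root is discarded since n must be a positive integer.)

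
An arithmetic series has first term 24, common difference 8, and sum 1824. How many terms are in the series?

Using S = n/2 × [2a + (n-1)d]
1824 = n/2 × [2(24) + (n-1)(8)]
1824 = n/2 × [48 + 8n - 8]
3648 = n × [40 + 8n]
8n² + (40)n - 3648 = 0
Discriminant: Δ = (40)² - 4(8)(-3648) = 1600 + 116736 = 118336
√Δ = 344
n = [-(40) + √Δ] / (2·8) = (-40 + 344) / 16 = 304 / 16 = 19
(The negative root is discarded since n must be a positive integer.)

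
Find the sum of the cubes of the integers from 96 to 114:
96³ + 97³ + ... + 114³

Use ∑_{k=1}^{n} k³ = [n(n+1)/2]², then subtract the first 95 terms.
∑_{k=1}^{114} k³ = [114×115/2]² = 6555² = 42968025
∑_{k=1}^{95} k³ = [95×96/2]² = 4560² = 20793600
∑_{k=96}^{114} k³ = 42968025 - 20793600 = 22174425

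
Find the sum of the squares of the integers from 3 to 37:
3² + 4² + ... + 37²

Use ∑_{k=1}^{n} k² = n(n+1)(2n+1)/6, then subtract the first 2 terms.
∑_{k=1}^{37} k² = 37×38×75/6 = 17575
∑_{k=1}^{2} k² = 2×3×5/6 = 5
∑_{k=3}^{37} k² = 17575 - 5 = 17570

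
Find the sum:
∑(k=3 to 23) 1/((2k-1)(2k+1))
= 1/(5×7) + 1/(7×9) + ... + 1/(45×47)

Partial fractions: 1/((2k-1)(2k+1)) = (1/2)[1/(2k-1) - 1/(2k+1)]
The series telescopes:
= (1/2)[1/5 - 1/47]
= 21/235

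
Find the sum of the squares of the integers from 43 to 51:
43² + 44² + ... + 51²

Use ∑_{k=1}^{n} k² = n(n+1)(2n+1)/6, then subtract the first 42 terms.
∑_{k=1}^{51} k² = 51×52×103/6 = 45526
∑_{k=1}^{42} k² = 42×43×85/6 = 25585
∑_{k=43}^{51} k² = 45526 - 25585 = 19941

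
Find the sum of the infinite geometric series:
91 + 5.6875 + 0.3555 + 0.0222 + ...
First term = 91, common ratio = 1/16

For |r| < 1, S = a / (1 - r)
S = 91 / (1 - (1/16))
S = 91 / (15/16)
S = 1456/15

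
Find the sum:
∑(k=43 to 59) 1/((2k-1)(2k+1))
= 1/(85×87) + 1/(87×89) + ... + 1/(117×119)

Partial fractions: 1/((2k-1)(2k+1)) = (1/2)[1/(2k-1) - 1/(2k+1)]
The series telescopes:
= (1/2)[1/85 - 1/119]
= 1/595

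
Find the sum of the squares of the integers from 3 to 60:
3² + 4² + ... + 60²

Use ∑_{k=1}^{n} k² = n(n+1)(2n+1)/6, then subtract the first 2 terms.
∑_{k=1}^{60} k² = 60×61×121/6 = 73810
∑_{k=1}^{2} k² = 2×3×5/6 = 5
∑_{k=3}^{60} k² = 73810 - 5 = 73805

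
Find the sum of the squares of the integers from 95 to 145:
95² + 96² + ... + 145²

Use ∑_{k=1}^{n} k² = n(n+1)(2n+1)/6, then subtract the first 94 terms.
∑_{k=1}^{145} k² = 145×146×291/6 = 1026745
∑_{k=1}^{94} k² = 94×95×189/6 = 281295
∑_{k=95}^{145} k² = 1026745 - 281295 = 745450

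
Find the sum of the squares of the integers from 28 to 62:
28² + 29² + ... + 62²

Use ∑_{k=1}^{n} k² = n(n+1)(2n+1)/6, then subtract the first 27 terms.
∑_{k=1}^{62} k² = 62×63×125/6 = 81375
∑_{k=1}^{27} k² = 27×28×55/6 = 6930
∑_{k=28}^{62} k² = 81375 - 6930 = 74445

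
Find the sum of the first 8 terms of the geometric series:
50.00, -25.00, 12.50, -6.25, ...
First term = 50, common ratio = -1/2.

Sₙ = a(1 - rⁿ) / (1 - r)
S_8 = 50(1 - (-1/2)^8) / (1 - (-1/2))
S_8 = 50(1 - (1/256)) / (3/2)
S_8 = 2125/64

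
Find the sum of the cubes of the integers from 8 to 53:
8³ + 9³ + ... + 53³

Use ∑_{k=1}^{n} k³ = [n(n+1)/2]², then subtract the first 7 terms.
∑_{k=1}^{53} k³ = [53×54/2]² = 1431² = 2047761
∑_{k=1}^{7} k³ = [7×8/2]² = 28² = 784
∑_{k=8}^{53} k³ = 2047761 - 784 = 2046977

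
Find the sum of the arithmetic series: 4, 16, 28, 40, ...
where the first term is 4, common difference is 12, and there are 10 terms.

Sₙ = n/2 × (first + last)
Last term = a + (n-1)d = 4 + (10-1)×12 = 112
S_10 = 10/2 × (4 + 112)
S_10 = 10/2 × 116 = 580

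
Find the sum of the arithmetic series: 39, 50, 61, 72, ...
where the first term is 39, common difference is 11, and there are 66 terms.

Sₙ = n/2 × (first + last)
Last term = a + (n-1)d = 39 + (66-1)×11 = 754
S_66 = 66/2 × (39 + 754)
S_66 = 66/2 × 793 = 26169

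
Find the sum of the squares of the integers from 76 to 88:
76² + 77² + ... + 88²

Use ∑_{k=1}^{n} k² = n(n+1)(2n+1)/6, then subtract the first 75 terms.
∑_{k=1}^{88} k² = 88×89×177/6 = 231044
∑_{k=1}^{75} k² = 75×76×151/6 = 143450
∑_{k=76}^{88} k² = 231044 - 143450 = 87594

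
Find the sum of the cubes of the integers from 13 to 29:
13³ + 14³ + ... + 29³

Use ∑_{k=1}^{n} k³ = [n(n+1)/2]², then subtract the first 12 terms.
∑_{k=1}^{29} k³ = [29×30/2]² = 435² = 189225
∑_{k=1}^{12} k³ = [12×13/2]² = 78² = 6084
∑_{k=13}^{29} k³ = 189225 - 6084 = 183141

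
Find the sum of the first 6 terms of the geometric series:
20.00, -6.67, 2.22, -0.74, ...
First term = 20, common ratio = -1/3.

Sₙ = a(1 - rⁿ) / (1 - r)
S_6 = 20(1 - (-1/3)^6) / (1 - (-1/3))
S_6 = 20(1 - (1/729)) / (4/3)
S_6 = 3640/243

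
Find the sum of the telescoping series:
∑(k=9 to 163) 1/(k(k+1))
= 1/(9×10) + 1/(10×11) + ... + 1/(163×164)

Partial fractions: 1/(k(k+1)) = 1/k - 1/(k+1)
The series telescopes:
= (1/9 - 1/10) + (1/10 - 1/11) + ... + (1/163 - 1/164)
= 1/9 - 1/164
= 155/1476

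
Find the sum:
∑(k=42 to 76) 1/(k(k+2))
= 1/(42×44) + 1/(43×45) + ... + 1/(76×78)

Partial fractions: 1/(k(k+2)) = (1/2)[1/k - 1/(k+2)]
Telescoping leaves the first two and last two terms:
= (1/2)[1/42 + 1/43 - 1/77 - 1/78]
= 915/86086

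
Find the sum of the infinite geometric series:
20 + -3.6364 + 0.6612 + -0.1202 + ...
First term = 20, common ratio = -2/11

For |r| < 1, S = a / (1 - r)
S = 20 / (1 - (-2/11))
S = 20 / (13/11)
S = 220/13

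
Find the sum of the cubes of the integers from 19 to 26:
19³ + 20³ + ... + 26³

Use ∑_{k=1}^{n} k³ = [n(n+1)/2]², then subtract the first 18 terms.
∑_{k=1}^{26} k³ = [26×27/2]² = 351² = 123201
∑_{k=1}^{18} k³ = [18×19/2]² = 171² = 29241
∑_{k=19}^{26} k³ = 123201 - 29241 = 93960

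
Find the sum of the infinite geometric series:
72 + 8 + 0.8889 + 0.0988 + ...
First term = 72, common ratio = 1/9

For |r| < 1, S = a / (1 - r)
S = 72 / (1 - (1/9))
S = 72 / (8/9)
S = 81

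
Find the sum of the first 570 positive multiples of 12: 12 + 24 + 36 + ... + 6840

Factor out 12: = 12(1 + 2 + ... + 570) = 12 × n(n+1)/2
= 12 × 570×571/2
= 12 × 162735
= 1952820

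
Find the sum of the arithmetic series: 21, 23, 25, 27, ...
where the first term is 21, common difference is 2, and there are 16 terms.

Sₙ = n/2 × (first + last)
Last term = a + (n-1)d = 21 + (16-1)×2 = 51
S_16 = 16/2 × (21 + 51)
S_16 = 16/2 × 72 = 576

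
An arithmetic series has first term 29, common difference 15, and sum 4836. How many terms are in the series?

Using S = n/2 × [2a + (n-1)d]
4836 = n/2 × [2(29) + (n-1)(15)]
4836 = n/2 × [58 + 15n - 15]
9672 = n × [43 + 15n]
15n² + (43)n - 9672 = 0
Discriminant: Δ = (43)² - 4(15)(-9672) = 1849 + 580320 = 582169
√Δ = 763
n = [-(43) + √Δ] / (2·15) = (-43 + 763) / 30 = 720 / 30 = 24
(The negative root is discarded since n must be a positive integer.)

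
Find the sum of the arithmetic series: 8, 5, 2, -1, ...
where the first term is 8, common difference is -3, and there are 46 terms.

Sₙ = n/2 × (first + last)
Last term = a + (n-1)d = 8 + (46-1)×(-3) = -127
S_46 = 46/2 × (8 + (-127))
S_46 = 46/2 × (-119) = -2737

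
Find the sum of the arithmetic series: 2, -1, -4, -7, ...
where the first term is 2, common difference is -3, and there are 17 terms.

Sₙ = n/2 × (first + last)
Last term = a + (n-1)d = 2 + (17-1)×(-3) = -46
S_17 = 17/2 × (2 + (-46))
S_17 = 17/2 × (-44) = -374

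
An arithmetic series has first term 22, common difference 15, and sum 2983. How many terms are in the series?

Using S = n/2 × [2a + (n-1)d]
2983 = n/2 × [2(22) + (n-1)(15)]
2983 = n/2 × [44 + 15n - 15]
5966 = n × [29 + 15n]
15n² + (29)n - 5966 = 0
Discriminant: Δ = (29)² - 4(15)(-5966) = 841 + 357960 = 358801
√Δ = 599
n = [-(29) + √Δ] / (2·15) = (-29 + 599) / 30 = 570 / 30 = 19
(The negative root is discarded since n must be a positive integer.)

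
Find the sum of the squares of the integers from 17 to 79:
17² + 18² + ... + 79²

Use ∑_{k=1}^{n} k² = n(n+1)(2n+1)/6, then subtract the first 16 terms.
∑_{k=1}^{79} k² = 79×80×159/6 = 167480
∑_{k=1}^{16} k² = 16×17×33/6 = 1496
∑_{k=17}^{79} k² = 167480 - 1496 = 165984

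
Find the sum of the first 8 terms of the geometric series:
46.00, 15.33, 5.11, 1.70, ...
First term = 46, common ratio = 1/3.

Sₙ = a(1 - rⁿ) / (1 - r)
S_8 = 46(1 - (1/3)^8) / (1 - (1/3))
S_8 = 46(1 - (1/6561)) / (2/3)
S_8 = 150880/2187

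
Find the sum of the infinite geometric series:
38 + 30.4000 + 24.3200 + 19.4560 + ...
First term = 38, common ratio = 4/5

For |r| < 1, S = a / (1 - r)
S = 38 / (1 - (4/5))
S = 38 / (1/5)
S = 190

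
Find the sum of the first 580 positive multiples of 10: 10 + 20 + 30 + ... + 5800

Factor out 10: = 10(1 + 2 + ... + 580) = 10 × n(n+1)/2
= 10 × 580×581/2
= 10 × 168490
= 1684900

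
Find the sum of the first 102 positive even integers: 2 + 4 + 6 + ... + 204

Sum of first n even numbers = n(n+1)
= 102×103
= 10506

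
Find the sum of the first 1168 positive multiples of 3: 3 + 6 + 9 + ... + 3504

Factor out 3: = 3(1 + 2 + ... + 1168) = 3 × n(n+1)/2
= 3 × 1168×1169/2
= 3 × 682696
= 2048088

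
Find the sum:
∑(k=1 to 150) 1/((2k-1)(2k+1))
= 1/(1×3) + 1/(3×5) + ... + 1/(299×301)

Partial fractions: 1/((2k-1)(2k+1)) = (1/2)[1/(2k-1) - 1/(2k+1)]
The series telescopes:
= (1/2)[1/1 - 1/301]
= 150/301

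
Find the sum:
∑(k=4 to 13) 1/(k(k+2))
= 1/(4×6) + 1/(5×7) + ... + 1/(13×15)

Partial fractions: 1/(k(k+2)) = (1/2)[1/k - 1/(k+2)]
Telescoping leaves the first two and last two terms:
= (1/2)[1/4 + 1/5 - 1/14 - 1/15]
= 131/840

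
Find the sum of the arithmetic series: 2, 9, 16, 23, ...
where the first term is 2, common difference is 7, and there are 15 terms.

Sₙ = n/2 × (first + last)
Last term = a + (n-1)d = 2 + (15-1)×7 = 100
S_15 = 15/2 × (2 + 100)
S_15 = 15/2 × 102 = 765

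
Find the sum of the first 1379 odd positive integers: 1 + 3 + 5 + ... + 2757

Sum of first n odd numbers = n²
= 1379²
= 1901641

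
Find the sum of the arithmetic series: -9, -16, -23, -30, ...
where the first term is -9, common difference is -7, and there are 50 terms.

Sₙ = n/2 × (first + last)
Last term = a + (n-1)d = -9 + (50-1)×(-7) = -352
S_50 = 50/2 × (-9 + (-352))
S_50 = 50/2 × (-361) = -9025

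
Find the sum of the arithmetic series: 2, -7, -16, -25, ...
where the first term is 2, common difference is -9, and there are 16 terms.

Sₙ = n/2 × (first + last)
Last term = a + (n-1)d = 2 + (16-1)×(-9) = -133
S_16 = 16/2 × (2 + (-133))
S_16 = 16/2 × (-131) = -1048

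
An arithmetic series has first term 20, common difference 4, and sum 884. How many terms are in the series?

Using S = n/2 × [2a + (n-1)d]
884 = n/2 × [2(20) + (n-1)(4)]
884 = n/2 × [40 + 4n - 4]
1768 = n × [36 + 4n]
4n² + (36)n - 1768 = 0
Discriminant: Δ = (36)² - 4(4)(-1768) = 1296 + 28288 = 29584
√Δ = 172
n = [-(36) + √Δ] / (2·4) = (-36 + 172) / 8 = 136 / 8 = 17
(The negative root is discarded since n must be a positive integer.)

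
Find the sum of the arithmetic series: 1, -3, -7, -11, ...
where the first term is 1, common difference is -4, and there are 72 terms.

Sₙ = n/2 × (first + last)
Last term = a + (n-1)d = 1 + (72-1)×(-4) = -283
S_72 = 72/2 × (1 + (-283))
S_72 = 72/2 × (-282) = -10152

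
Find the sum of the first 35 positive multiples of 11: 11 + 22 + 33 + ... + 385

Factor out 11: = 11(1 + 2 + ... + 35) = 11 × n(n+1)/2
= 11 × 35×36/2
= 11 × 630
= 6930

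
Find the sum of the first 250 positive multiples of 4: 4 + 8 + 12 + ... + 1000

Factor out 4: = 4(1 + 2 + ... + 250) = 4 × n(n+1)/2
= 4 × 250×251/2
= 4 × 31375
= 125500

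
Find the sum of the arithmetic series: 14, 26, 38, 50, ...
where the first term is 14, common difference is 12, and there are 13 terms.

Sₙ = n/2 × (first + last)
Last term = a + (n-1)d = 14 + (13-1)×12 = 158
S_13 = 13/2 × (14 + 158)
S_13 = 13/2 × 172 = 1118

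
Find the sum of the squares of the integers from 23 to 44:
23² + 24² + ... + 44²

Use ∑_{k=1}^{n} k² = n(n+1)(2n+1)/6, then subtract the first 22 terms.
∑_{k=1}^{44} k² = 44×45×89/6 = 29370
∑_{k=1}^{22} k² = 22×23×45/6 = 3795
∑_{k=23}^{44} k² = 29370 - 3795 = 25575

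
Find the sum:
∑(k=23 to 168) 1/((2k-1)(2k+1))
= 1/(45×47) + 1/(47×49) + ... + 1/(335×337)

Partial fractions: 1/((2k-1)(2k+1)) = (1/2)[1/(2k-1) - 1/(2k+1)]
The series telescopes:
= (1/2)[1/45 - 1/337]
= 146/15165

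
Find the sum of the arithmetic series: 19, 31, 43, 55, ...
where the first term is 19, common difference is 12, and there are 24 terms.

Sₙ = n/2 × (first + last)
Last term = a + (n-1)d = 19 + (24-1)×12 = 295
S_24 = 24/2 × (19 + 295)
S_24 = 24/2 × 314 = 3768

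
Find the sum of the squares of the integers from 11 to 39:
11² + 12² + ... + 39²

Use ∑_{k=1}^{n} k² = n(n+1)(2n+1)/6, then subtract the first 10 terms.
∑_{k=1}^{39} k² = 39×40×79/6 = 20540
∑_{k=1}^{10} k² = 10×11×21/6 = 385
∑_{k=11}^{39} k² = 20540 - 385 = 20155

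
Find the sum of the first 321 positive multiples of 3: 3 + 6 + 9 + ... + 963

Factor out 3: = 3(1 + 2 + ... + 321) = 3 × n(n+1)/2
= 3 × 321×322/2
= 3 × 51681
= 155043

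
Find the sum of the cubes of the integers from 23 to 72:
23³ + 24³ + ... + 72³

Use ∑_{k=1}^{n} k³ = [n(n+1)/2]², then subtract the first 22 terms.
∑_{k=1}^{72} k³ = [72×73/2]² = 2628² = 6906384
∑_{k=1}^{22} k³ = [22×23/2]² = 253² = 64009
∑_{k=23}^{72} k³ = 6906384 - 64009 = 6842375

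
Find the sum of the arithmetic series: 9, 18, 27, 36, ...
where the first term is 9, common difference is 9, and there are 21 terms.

Sₙ = n/2 × (first + last)
Last term = a + (n-1)d = 9 + (21-1)×9 = 189
S_21 = 21/2 × (9 + 189)
S_21 = 21/2 × 198 = 2079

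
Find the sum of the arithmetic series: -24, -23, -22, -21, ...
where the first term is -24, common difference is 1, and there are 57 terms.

Sₙ = n/2 × (first + last)
Last term = a + (n-1)d = -24 + (57-1)×1 = 32
S_57 = 57/2 × (-24 + 32)
S_57 = 57/2 × 8 = 228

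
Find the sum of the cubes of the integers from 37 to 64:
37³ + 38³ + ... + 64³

Use ∑_{k=1}^{n} k³ = [n(n+1)/2]², then subtract the first 36 terms.
∑_{k=1}^{64} k³ = [64×65/2]² = 2080² = 4326400
∑_{k=1}^{36} k³ = [36×37/2]² = 666² = 443556
∑_{k=37}^{64} k³ = 4326400 - 443556 = 3882844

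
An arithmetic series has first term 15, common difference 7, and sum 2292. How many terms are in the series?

Using S = n/2 × [2a + (n-1)d]
2292 = n/2 × [2(15) + (n-1)(7)]
2292 = n/2 × [30 + 7n - 7]
4584 = n × [23 + 7n]
7n² + (23)n - 4584 = 0
Discriminant: Δ = (23)² - 4(7)(-4584) = 529 + 128352 = 128881
√Δ = 359
n = [-(23) + √Δ] / (2·7) = (-23 + 359) / 14 = 336 / 14 = 24
(The negative root is discarded since n must be a positive integer.)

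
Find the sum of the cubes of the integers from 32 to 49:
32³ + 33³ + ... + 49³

Use ∑_{k=1}^{n} k³ = [n(n+1)/2]², then subtract the first 31 terms.
∑_{k=1}^{49} k³ = [49×50/2]² = 1225² = 1500625
∑_{k=1}^{31} k³ = [31×32/2]² = 496² = 246016
∑_{k=32}^{49} k³ = 1500625 - 246016 = 1254609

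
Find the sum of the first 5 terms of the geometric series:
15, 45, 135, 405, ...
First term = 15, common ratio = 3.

Sₙ = a(1 - rⁿ) / (1 - r)
S_5 = 15(1 - 3^5) / (1 - 3)
S_5 = 15(1 - 243) / (-2)
S_5 = 1815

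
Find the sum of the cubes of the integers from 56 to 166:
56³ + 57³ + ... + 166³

Use ∑_{k=1}^{n} k³ = [n(n+1)/2]², then subtract the first 55 terms.
∑_{k=1}^{166} k³ = [166×167/2]² = 13861² = 192127321
∑_{k=1}^{55} k³ = [55×56/2]² = 1540² = 2371600
∑_{k=56}^{166} k³ = 192127321 - 2371600 = 189755721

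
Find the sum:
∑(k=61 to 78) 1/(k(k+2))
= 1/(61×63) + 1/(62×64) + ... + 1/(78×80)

Partial fractions: 1/(k(k+2)) = (1/2)[1/k - 1/(k+2)]
Telescoping leaves the first two and last two terms:
= (1/2)[1/61 + 1/62 - 1/79 - 1/80]
= 88011/23902240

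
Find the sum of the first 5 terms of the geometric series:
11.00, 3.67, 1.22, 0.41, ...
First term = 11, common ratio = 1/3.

Sₙ = a(1 - rⁿ) / (1 - r)
S_5 = 11(1 - (1/3)^5) / (1 - (1/3))
S_5 = 11(1 - (1/243)) / (2/3)
S_5 = 1331/81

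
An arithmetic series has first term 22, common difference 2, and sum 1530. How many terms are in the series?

Using S = n/2 × [2a + (n-1)d]
1530 = n/2 × [2(22) + (n-1)(2)]
1530 = n/2 × [44 + 2n - 2]
3060 = n × [42 + 2n]
2n² + (42)n - 3060 = 0
Discriminant: Δ = (42)² - 4(2)(-3060) = 1764 + 24480 = 26244
√Δ = 162
n = [-(42) + √Δ] / (2·2) = (-42 + 162) / 4 = 120 / 4 = 30
(The negative root is discarded since n must be a positive integer.)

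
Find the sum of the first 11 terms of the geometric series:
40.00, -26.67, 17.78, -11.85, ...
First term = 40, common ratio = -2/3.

Sₙ = a(1 - rⁿ) / (1 - r)
S_11 = 40(1 - (-2/3)^11) / (1 - (-2/3))
S_11 = 40(1 - (-2048/177147)) / (5/3)
S_11 = 1433560/59049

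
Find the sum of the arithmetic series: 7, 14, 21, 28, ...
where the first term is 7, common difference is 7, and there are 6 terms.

Sₙ = n/2 × (first + last)
Last term = a + (n-1)d = 7 + (6-1)×7 = 42
S_6 = 6/2 × (7 + 42)
S_6 = 6/2 × 49 = 147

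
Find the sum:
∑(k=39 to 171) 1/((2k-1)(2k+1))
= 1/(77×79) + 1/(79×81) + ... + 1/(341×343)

Partial fractions: 1/((2k-1)(2k+1)) = (1/2)[1/(2k-1) - 1/(2k+1)]
The series telescopes:
= (1/2)[1/77 - 1/343]
= 19/3773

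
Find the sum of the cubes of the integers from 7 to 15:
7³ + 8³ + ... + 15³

Use ∑_{k=1}^{n} k³ = [n(n+1)/2]², then subtract the first 6 terms.
∑_{k=1}^{15} k³ = [15×16/2]² = 120² = 14400
∑_{k=1}^{6} k³ = [6×7/2]² = 21² = 441
∑_{k=7}^{15} k³ = 14400 - 441 = 13959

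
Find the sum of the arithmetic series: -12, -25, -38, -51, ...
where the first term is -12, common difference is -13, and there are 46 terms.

Sₙ = n/2 × (first + last)
Last term = a + (n-1)d = -12 + (46-1)×(-13) = -597
S_46 = 46/2 × (-12 + (-597))
S_46 = 46/2 × (-609) = -14007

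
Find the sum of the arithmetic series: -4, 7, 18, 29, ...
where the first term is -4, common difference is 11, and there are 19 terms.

Sₙ = n/2 × (first + last)
Last term = a + (n-1)d = -4 + (19-1)×11 = 194
S_19 = 19/2 × (-4 + 194)
S_19 = 19/2 × 190 = 1805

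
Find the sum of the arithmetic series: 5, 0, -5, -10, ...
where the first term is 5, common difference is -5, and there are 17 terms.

Sₙ = n/2 × (first + last)
Last term = a + (n-1)d = 5 + (17-1)×(-5) = -75
S_17 = 17/2 × (5 + (-75))
S_17 = 17/2 × (-70) = -595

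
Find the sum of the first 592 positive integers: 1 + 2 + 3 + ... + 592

Formula: ∑k = n(n+1)/2
= 592×593/2
= 351056/2
= 175528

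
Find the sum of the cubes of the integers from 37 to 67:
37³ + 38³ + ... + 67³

Use ∑_{k=1}^{n} k³ = [n(n+1)/2]², then subtract the first 36 terms.
∑_{k=1}^{67} k³ = [67×68/2]² = 2278² = 5189284
∑_{k=1}^{36} k³ = [36×37/2]² = 666² = 443556
∑_{k=37}^{67} k³ = 5189284 - 443556 = 4745728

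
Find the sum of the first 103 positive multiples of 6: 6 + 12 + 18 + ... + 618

Factor out 6: = 6(1 + 2 + ... + 103) = 6 × n(n+1)/2
= 6 × 103×104/2
= 6 × 5356
= 32136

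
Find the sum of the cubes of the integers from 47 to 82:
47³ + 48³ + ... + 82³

Use ∑_{k=1}^{n} k³ = [n(n+1)/2]², then subtract the first 46 terms.
∑_{k=1}^{82} k³ = [82×83/2]² = 3403² = 11580409
∑_{k=1}^{46} k³ = [46×47/2]² = 1081² = 1168561
∑_{k=47}^{82} k³ = 11580409 - 1168561 = 10411848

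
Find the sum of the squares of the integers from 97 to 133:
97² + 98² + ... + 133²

Use ∑_{k=1}^{n} k² = n(n+1)(2n+1)/6, then subtract the first 96 terms.
∑_{k=1}^{133} k² = 133×134×267/6 = 793079
∑_{k=1}^{96} k² = 96×97×193/6 = 299536
∑_{k=97}^{133} k² = 793079 - 299536 = 493543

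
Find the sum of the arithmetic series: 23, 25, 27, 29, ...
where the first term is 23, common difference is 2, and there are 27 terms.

Sₙ = n/2 × (first + last)
Last term = a + (n-1)d = 23 + (27-1)×2 = 75
S_27 = 27/2 × (23 + 75)
S_27 = 27/2 × 98 = 1323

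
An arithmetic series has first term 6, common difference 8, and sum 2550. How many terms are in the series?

Using S = n/2 × [2a + (n-1)d]
2550 = n/2 × [2(6) + (n-1)(8)]
2550 = n/2 × [12 + 8n - 8]
5100 = n × [4 + 8n]
8n² + (4)n - 5100 = 0
Discriminant: Δ = (4)² - 4(8)(-5100) = 16 + 163200 = 163216
√Δ = 404
n = [-(4) + √Δ] / (2·8) = (-4 + 404) / 16 = 400 / 16 = 25
(The negative root is discarded since n must be a positive integer.)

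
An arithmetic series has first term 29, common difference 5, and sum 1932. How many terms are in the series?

Using S = n/2 × [2a + (n-1)d]
1932 = n/2 × [2(29) + (n-1)(5)]
1932 = n/2 × [58 + 5n - 5]
3864 = n × [53 + 5n]
5n² + (53)n - 3864 = 0
Discriminant: Δ = (53)² - 4(5)(-3864) = 2809 + 77280 = 80089
√Δ = 283
n = [-(53) + √Δ] / (2·5) = (-53 + 283) / 10 = 230 / 10 = 23
(The negative root is discarded since n must be a positive integer.)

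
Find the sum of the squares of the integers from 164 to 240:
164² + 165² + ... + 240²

Use ∑_{k=1}^{n} k² = n(n+1)(2n+1)/6, then subtract the first 163 terms.
∑_{k=1}^{240} k² = 240×241×481/6 = 4636840
∑_{k=1}^{163} k² = 163×164×327/6 = 1456894
∑_{k=164}^{240} k² = 4636840 - 1456894 = 3179946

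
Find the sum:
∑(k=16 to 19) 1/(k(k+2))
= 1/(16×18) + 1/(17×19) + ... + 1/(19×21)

Partial fractions: 1/(k(k+2)) = (1/2)[1/k - 1/(k+2)]
Telescoping leaves the first two and last two terms:
= (1/2)[1/16 + 1/17 - 1/20 - 1/21]
= 677/57120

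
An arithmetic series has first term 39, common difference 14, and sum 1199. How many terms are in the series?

Using S = n/2 × [2a + (n-1)d]
1199 = n/2 × [2(39) + (n-1)(14)]
1199 = n/2 × [78 + 14n - 14]
2398 = n × [64 + 14n]
14n² + (64)n - 2398 = 0
Discriminant: Δ = (64)² - 4(14)(-2398) = 4096 + 134288 = 138384
√Δ = 372
n = [-(64) + √Δ] / (2·14) = (-64 + 372) / 28 = 308 / 28 = 11
(The negative root is discarded since n must be a positive integer.)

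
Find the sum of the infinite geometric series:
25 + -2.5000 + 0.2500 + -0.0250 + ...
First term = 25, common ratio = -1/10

For |r| < 1, S = a / (1 - r)
S = 25 / (1 - (-1/10))
S = 25 / (11/10)
S = 250/11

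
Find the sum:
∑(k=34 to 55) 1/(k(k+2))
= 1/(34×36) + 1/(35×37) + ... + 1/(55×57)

Partial fractions: 1/(k(k+2)) = (1/2)[1/k - 1/(k+2)]
Telescoping leaves the first two and last two terms:
= (1/2)[1/34 + 1/35 - 1/56 - 1/57]
= 6127/542640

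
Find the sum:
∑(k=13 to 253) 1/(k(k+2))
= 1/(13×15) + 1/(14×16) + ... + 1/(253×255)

Partial fractions: 1/(k(k+2)) = (1/2)[1/k - 1/(k+2)]
Telescoping leaves the first two and last two terms:
= (1/2)[1/13 + 1/14 - 1/254 - 1/255]
= 207019/2947035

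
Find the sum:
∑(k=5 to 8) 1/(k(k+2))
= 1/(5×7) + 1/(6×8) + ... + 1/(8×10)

Partial fractions: 1/(k(k+2)) = (1/2)[1/k - 1/(k+2)]
Telescoping leaves the first two and last two terms:
= (1/2)[1/5 + 1/6 - 1/9 - 1/10]
= 7/90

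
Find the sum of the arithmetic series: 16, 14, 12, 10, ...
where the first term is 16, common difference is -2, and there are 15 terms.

Sₙ = n/2 × (first + last)
Last term = a + (n-1)d = 16 + (15-1)×(-2) = -12
S_15 = 15/2 × (16 + (-12))
S_15 = 15/2 × 4 = 30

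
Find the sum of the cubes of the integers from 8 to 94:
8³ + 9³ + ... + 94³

Use ∑_{k=1}^{n} k³ = [n(n+1)/2]², then subtract the first 7 terms.
∑_{k=1}^{94} k³ = [94×95/2]² = 4465² = 19936225
∑_{k=1}^{7} k³ = [7×8/2]² = 28² = 784
∑_{k=8}^{94} k³ = 19936225 - 784 = 19935441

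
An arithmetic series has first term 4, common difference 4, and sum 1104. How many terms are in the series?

Using S = n/2 × [2a + (n-1)d]
1104 = n/2 × [2(4) + (n-1)(4)]
1104 = n/2 × [8 + 4n - 4]
2208 = n × [4 + 4n]
4n² + (4)n - 2208 = 0
Discriminant: Δ = (4)² - 4(4)(-2208) = 16 + 35328 = 35344
√Δ = 188
n = [-(4) + √Δ] / (2·4) = (-4 + 188) / 8 = 184 / 8 = 23
(The negative root is discarded since n must be a positive integer.)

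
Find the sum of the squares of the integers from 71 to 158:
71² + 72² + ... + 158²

Use ∑_{k=1}^{n} k² = n(n+1)(2n+1)/6, then subtract the first 70 terms.
∑_{k=1}^{158} k² = 158×159×317/6 = 1327279
∑_{k=1}^{70} k² = 70×71×141/6 = 116795
∑_{k=71}^{158} k² = 1327279 - 116795 = 1210484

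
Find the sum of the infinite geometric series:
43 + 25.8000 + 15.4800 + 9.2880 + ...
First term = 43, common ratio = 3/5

For |r| < 1, S = a / (1 - r)
S = 43 / (1 - (3/5))
S = 43 / (2/5)
S = 215/2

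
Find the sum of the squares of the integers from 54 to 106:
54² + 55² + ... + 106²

Use ∑_{k=1}^{n} k² = n(n+1)(2n+1)/6, then subtract the first 53 terms.
∑_{k=1}^{106} k² = 106×107×213/6 = 402641
∑_{k=1}^{53} k² = 53×54×107/6 = 51039
∑_{k=54}^{106} k² = 402641 - 51039 = 351602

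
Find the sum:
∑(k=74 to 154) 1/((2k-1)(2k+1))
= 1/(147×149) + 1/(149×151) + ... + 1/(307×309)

Partial fractions: 1/((2k-1)(2k+1)) = (1/2)[1/(2k-1) - 1/(2k+1)]
The series telescopes:
= (1/2)[1/147 - 1/309]
= 9/5047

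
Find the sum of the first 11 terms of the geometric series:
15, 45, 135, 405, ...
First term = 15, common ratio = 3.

Sₙ = a(1 - rⁿ) / (1 - r)
S_11 = 15(1 - 3^11) / (1 - 3)
S_11 = 15(1 - 177147) / (-2)
S_11 = 1328595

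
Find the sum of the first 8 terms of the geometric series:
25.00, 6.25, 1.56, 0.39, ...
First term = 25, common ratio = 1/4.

Sₙ = a(1 - rⁿ) / (1 - r)
S_8 = 25(1 - (1/4)^8) / (1 - (1/4))
S_8 = 25(1 - (1/65536)) / (3/4)
S_8 = 546125/16384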